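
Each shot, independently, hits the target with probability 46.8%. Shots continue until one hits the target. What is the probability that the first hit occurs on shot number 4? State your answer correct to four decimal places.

Geometric (trials to first success), p = 0.468.
P(Y = 4) = (1−p)^3 · p = 0.15057 · 0.468 = 0.070466

0.0705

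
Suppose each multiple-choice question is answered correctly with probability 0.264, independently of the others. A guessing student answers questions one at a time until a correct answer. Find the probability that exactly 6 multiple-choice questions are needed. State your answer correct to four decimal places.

Geometric (trials to first success), p = 0.264.
P(Y = 6) = (1−p)^5 · p = 0.21597 · 0.264 = 0.057016

0.0570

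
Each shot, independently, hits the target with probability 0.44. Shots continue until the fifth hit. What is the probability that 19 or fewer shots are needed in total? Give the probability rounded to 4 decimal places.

0.9660

Finishing within 19 shots ⇔ at least 5 successes in the first 19. With X ~ Binomial(19, 0.44), P(Y ≤ 19) = 1 − P(X ≤ 4).
  k=0: C(19,0)·0.44^0·0.56^19 = 0.000016
  k=1: C(19,1)·0.44^1·0.56^18 = 0.000245
  k=2: C(19,2)·0.44^2·0.56^17 = 0.001734
  k=3: C(19,3)·0.44^3·0.56^16 = 0.007721
  k=4: C(19,4)·0.44^4·0.56^15 = 0.024267
1 − 0.033984 = 0.966016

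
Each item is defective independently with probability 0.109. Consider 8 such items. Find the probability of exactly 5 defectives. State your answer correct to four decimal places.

X ~ Binomial(n=8, p=0.109).
P(X=5) = C(8,5) · p^5 · (1−p)^3
= 56 · 1.5386e-05 · 0.70735 = 0.000609

0.0006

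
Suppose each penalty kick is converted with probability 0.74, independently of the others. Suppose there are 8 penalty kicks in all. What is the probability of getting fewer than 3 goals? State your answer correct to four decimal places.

X ~ Binomial(8, 0.74); P(X ≤ 2) = Σ C(8,k) p^k (1−p)^(8−k) over k:
  k=0: C(8,0)·0.74^0·0.26^8 = 0.000021
  k=1: C(8,1)·0.74^1·0.26^7 = 0.000475
  k=2: C(8,2)·0.74^2·0.26^6 = 0.004737
Total = 0.005233

0.0052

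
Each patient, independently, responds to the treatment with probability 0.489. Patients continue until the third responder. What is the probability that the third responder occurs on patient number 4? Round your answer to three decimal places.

Y = trial on which the third success occurs; negative binomial, r=3, p=0.489.
P(Y=4) = C(3,2) · p^3 · (1−p)^1
= 3 · 0.11693 · 0.511 = 0.17925

0.179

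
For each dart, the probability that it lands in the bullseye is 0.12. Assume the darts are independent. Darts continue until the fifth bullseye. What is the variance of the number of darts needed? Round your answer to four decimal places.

Y = total darts until the fifth success; negative binomial with r=5, p=0.12.
Var(Y) = r(1−p)/p² = 5·0.88 / 0.12² = 305.555556

305.5556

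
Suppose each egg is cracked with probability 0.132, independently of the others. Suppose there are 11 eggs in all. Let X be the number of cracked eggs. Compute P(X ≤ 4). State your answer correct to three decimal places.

X ~ Binomial(11, 0.132); P(X ≤ 4) = Σ C(11,k) p^k (1−p)^(11−k) over k:
  k=0: C(11,0)·0.132^0·0.868^11 = 0.21073
  k=1: C(11,1)·0.132^1·0.868^10 = 0.35250
  k=2: C(11,2)·0.132^2·0.868^9 = 0.26803
  k=3: C(11,3)·0.132^3·0.868^8 = 0.12228
  k=4: C(11,4)·0.132^4·0.868^7 = 0.03719
Total = 0.99074

0.991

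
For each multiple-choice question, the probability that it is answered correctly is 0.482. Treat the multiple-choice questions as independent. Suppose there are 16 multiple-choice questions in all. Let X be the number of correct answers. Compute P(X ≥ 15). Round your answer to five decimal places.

X ~ Binomial(16, 0.482); P(X ≥ 15) = Σ C(16,k) p^k (1−p)^(16−k) over k:
  k=15: C(16,15)·0.482^15·0.518^1 = 0.0001459
  k=16: C(16,16)·0.482^16·0.518^0 = 0.0000085
Total = 0.0001544

0.00015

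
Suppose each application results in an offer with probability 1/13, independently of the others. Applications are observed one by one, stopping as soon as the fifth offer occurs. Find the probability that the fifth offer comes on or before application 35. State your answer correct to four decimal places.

0.1280

Finishing within 35 applications ⇔ at least 5 successes in the first 35. With X ~ Binomial(35, 0.076923), P(Y ≤ 35) = 1 − P(X ≤ 4).
  k=0: C(35,0)·0.076923^0·0.923077^35 = 0.060719
  k=1: C(35,1)·0.076923^1·0.923077^34 = 0.177098
  k=2: C(35,2)·0.076923^2·0.923077^33 = 0.250888
  k=3: C(35,3)·0.076923^3·0.923077^32 = 0.229981
  k=4: C(35,4)·0.076923^4·0.923077^31 = 0.153321
1 − 0.872007 = 0.127993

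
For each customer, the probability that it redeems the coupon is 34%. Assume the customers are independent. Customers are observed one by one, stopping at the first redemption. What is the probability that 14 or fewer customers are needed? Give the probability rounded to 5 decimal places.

Y = number of customers to the first success; geometric, p = 0.34.
P(Y ≤ 14) = 1 − (1−p)^14 = 1 − 0.0029759 = 0.9970241

0.99702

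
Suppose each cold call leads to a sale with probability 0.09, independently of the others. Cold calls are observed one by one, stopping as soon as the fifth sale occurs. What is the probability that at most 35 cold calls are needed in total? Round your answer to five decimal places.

Finishing within 35 cold calls ⇔ at least 5 successes in the first 35. With X ~ Binomial(35, 0.09), P(Y ≤ 35) = 1 − P(X ≤ 4).
  k=0: C(35,0)·0.09^0·0.91^35 = 0.0368510
  k=1: C(35,1)·0.09^1·0.91^34 = 0.1275610
  k=2: C(35,2)·0.09^2·0.91^33 = 0.2144707
  k=3: C(35,3)·0.09^3·0.91^32 = 0.2333252
  k=4: C(35,4)·0.09^4·0.91^31 = 0.1846090
1 − 0.7968169 = 0.2031831

0.20318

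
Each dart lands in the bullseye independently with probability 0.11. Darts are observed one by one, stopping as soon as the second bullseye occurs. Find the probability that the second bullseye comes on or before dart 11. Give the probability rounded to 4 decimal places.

Finishing within 11 darts ⇔ at least 2 successes in the first 11. With X ~ Binomial(11, 0.11), P(Y ≤ 11) = 1 − P(X ≤ 1).
  k=0: C(11,0)·0.11^0·0.89^11 = 0.277517
  k=1: C(11,1)·0.11^1·0.89^10 = 0.377299
1 − 0.654816 = 0.345184

0.3452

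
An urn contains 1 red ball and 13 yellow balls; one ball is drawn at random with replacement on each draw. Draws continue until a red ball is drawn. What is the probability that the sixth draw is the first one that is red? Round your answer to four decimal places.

Geometric (trials to first success), p = 0.071429.
P(Y = 6) = (1−p)^5 · p = 0.69036 · 0.071429 = 0.049312

0.0493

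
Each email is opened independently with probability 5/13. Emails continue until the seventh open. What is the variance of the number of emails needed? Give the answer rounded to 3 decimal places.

Y = total emails until the seventh success; negative binomial with r=7, p=0.384615.
Var(Y) = r(1−p)/p² = 7·0.615385 / 0.384615² = 29.12000

29.120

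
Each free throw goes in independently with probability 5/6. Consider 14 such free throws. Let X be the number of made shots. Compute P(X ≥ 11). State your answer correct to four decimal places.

0.8063

X ~ Binomial(14, 0.833333); P(X ≥ 11) = Σ C(14,k) p^k (1−p)^(14−k) over k:
  k=11: C(14,11)·0.833333^11·0.166667^3 = 0.226806
  k=12: C(14,12)·0.833333^12·0.166667^2 = 0.283507
  k=13: C(14,13)·0.833333^13·0.166667^1 = 0.218082
  k=14: C(14,14)·0.833333^14·0.166667^0 = 0.077887
Total = 0.806282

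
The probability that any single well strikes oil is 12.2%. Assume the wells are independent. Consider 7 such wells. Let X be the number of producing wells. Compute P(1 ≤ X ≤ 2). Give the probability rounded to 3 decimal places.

X ~ Binomial(7, 0.122); P(1 ≤ X ≤ 2) = Σ C(7,k) p^k (1−p)^(7−k) over k:
  k=1: C(7,1)·0.122^1·0.878^6 = 0.39122
  k=2: C(7,2)·0.122^2·0.878^5 = 0.16308
Total = 0.55431

0.554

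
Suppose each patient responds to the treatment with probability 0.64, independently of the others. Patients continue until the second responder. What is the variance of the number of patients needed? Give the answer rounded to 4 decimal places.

Y = total patients until the second success; negative binomial with r=2, p=0.64.
Var(Y) = r(1−p)/p² = 2·0.36 / 0.64² = 1.757812

1.7578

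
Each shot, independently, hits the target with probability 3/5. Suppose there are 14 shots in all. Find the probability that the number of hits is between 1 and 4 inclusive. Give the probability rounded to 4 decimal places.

0.0175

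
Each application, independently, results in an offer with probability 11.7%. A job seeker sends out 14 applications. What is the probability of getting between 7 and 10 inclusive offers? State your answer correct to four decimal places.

0.0005

X ~ Binomial(14, 0.117); P(7 ≤ X ≤ 10) = Σ C(14,k) p^k (1−p)^(14−k) over k:
  k=7: C(14,7)·0.117^7·0.883^7 = 0.000431
  k=8: C(14,8)·0.117^8·0.883^6 = 0.000050
  k=9: C(14,9)·0.117^9·0.883^5 = 0.000004
  k=10: C(14,10)·0.117^10·0.883^4 = 0.000000
Total = 0.000486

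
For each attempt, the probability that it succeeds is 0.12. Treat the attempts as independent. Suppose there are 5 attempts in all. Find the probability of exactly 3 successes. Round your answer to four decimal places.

0.0134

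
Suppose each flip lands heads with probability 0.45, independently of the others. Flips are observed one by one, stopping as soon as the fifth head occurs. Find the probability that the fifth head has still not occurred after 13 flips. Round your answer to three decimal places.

Needing more than 13 flips ⇔ fewer than 5 successes in the first 13. With X ~ Binomial(13, 0.45), P(Y > 13) = P(X ≤ 4).
  k=0: C(13,0)·0.45^0·0.55^13 = 0.00042
  k=1: C(13,1)·0.45^1·0.55^12 = 0.00448
  k=2: C(13,2)·0.45^2·0.55^11 = 0.02200
  k=3: C(13,3)·0.45^3·0.55^10 = 0.06601
  k=4: C(13,4)·0.45^4·0.55^9 = 0.13503
P(X ≤ 4) = 0.22795

0.228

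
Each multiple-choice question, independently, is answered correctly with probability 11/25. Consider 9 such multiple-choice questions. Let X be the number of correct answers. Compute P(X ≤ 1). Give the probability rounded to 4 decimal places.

X ~ Binomial(9, 0.44); P(X ≤ 1) = Σ C(9,k) p^k (1−p)^(9−k) over k:
  k=0: C(9,0)·0.44^0·0.56^9 = 0.005416
  k=1: C(9,1)·0.44^1·0.56^8 = 0.038300
Total = 0.043716

0.0437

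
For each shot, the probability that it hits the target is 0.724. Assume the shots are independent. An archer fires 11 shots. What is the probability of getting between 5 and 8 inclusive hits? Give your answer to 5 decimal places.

X ~ Binomial(11, 0.724); P(5 ≤ X ≤ 8) = Σ C(11,k) p^k (1−p)^(11−k) over k:
  k=5: C(11,5)·0.724^5·0.276^6 = 0.0406246
  k=6: C(11,6)·0.724^6·0.276^5 = 0.1065660
  k=7: C(11,7)·0.724^7·0.276^4 = 0.1996734
  k=8: C(11,8)·0.724^8·0.276^3 = 0.2618905
Total = 0.6087545

0.60875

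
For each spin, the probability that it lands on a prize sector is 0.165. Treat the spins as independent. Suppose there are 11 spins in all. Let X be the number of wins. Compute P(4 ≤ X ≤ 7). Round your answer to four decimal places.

X ~ Binomial(11, 0.165); P(4 ≤ X ≤ 7) = Σ C(11,k) p^k (1−p)^(11−k) over k:
  k=4: C(11,4)·0.165^4·0.835^7 = 0.069224
  k=5: C(11,5)·0.165^5·0.835^6 = 0.019151
  k=6: C(11,6)·0.165^6·0.835^5 = 0.003784
  k=7: C(11,7)·0.165^7·0.835^4 = 0.000534
Total = 0.092693

0.0927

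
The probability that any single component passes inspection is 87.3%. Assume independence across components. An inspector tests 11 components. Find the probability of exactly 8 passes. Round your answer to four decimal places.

0.1140

X ~ Binomial(n=11, p=0.873).
P(X=8) = C(11,8) · p^8 · (1−p)^3
= 165 · 0.33738 · 0.0020484 = 0.114027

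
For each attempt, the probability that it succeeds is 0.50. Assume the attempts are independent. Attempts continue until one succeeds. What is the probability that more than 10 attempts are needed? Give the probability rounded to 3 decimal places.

0.001

Y = number of attempts to the first success; geometric, p = 0.50.
P(Y > 10) = P(first 10 all fail) = (1−p)^10 = 0.00098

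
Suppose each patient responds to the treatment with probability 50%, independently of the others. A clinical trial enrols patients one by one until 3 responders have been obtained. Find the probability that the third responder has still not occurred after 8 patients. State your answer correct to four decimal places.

Needing more than 8 patients ⇔ fewer than 3 successes in the first 8. With X ~ Binomial(8, 0.50), P(Y > 8) = P(X ≤ 2).
  k=0: C(8,0)·0.50^0·0.50^8 = 0.003906
  k=1: C(8,1)·0.50^1·0.50^7 = 0.031250
  k=2: C(8,2)·0.50^2·0.50^6 = 0.109375
P(X ≤ 2) = 0.144531

0.1445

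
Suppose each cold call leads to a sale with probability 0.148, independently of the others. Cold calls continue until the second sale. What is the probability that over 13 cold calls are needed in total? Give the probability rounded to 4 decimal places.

0.4062

Needing more than 13 cold calls ⇔ fewer than 2 successes in the first 13. With X ~ Binomial(13, 0.148), P(Y > 13) = P(X ≤ 1).
  k=0: C(13,0)·0.148^0·0.852^13 = 0.124656
  k=1: C(13,1)·0.148^1·0.852^12 = 0.281501
P(X ≤ 1) = 0.406158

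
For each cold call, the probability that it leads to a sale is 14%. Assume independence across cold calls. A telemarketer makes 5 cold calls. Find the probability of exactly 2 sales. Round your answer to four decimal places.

0.1247

X ~ Binomial(n=5, p=0.14).
P(X=2) = C(5,2) · p^2 · (1−p)^3
= 10 · 0.0196 · 0.63606 = 0.124667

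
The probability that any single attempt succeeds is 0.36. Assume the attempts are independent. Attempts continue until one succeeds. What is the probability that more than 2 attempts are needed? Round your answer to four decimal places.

Y = number of attempts to the first success; geometric, p = 0.36.
P(Y > 2) = P(first 2 all fail) = (1−p)^2 = 0.409600

0.4096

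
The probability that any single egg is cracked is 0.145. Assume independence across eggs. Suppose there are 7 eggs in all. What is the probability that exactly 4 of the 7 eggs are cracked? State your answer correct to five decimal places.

X ~ Binomial(n=7, p=0.145).
P(X=4) = C(7,4) · p^4 · (1−p)^3
= 35 · 0.00044205 · 0.62503 = 0.0096703

0.00967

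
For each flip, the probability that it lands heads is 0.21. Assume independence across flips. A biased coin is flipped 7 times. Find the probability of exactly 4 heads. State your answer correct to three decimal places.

X ~ Binomial(n=7, p=0.21).
P(X=4) = C(7,4) · p^4 · (1−p)^3
= 35 · 0.0019448 · 0.49304 = 0.03356

0.034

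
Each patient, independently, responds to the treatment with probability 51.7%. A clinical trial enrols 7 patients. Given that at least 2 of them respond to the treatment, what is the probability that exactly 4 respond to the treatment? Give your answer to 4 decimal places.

0.2972

X ~ Binomial(7, 0.517). Want P(X=4 | X≥2) = P(X=4) / P(X≥2).
P(X=4) = C(7,4)·0.517^4·0.483^3 = 0.281755
P(X≥2) = 1 − 0.006132 − 0.045949 = 0.947919
Ratio = 0.281755 / 0.947919 = 0.297235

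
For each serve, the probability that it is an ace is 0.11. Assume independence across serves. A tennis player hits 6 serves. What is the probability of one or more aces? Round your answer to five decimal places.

0.50302

P(at least one) = 1 − P(none) = 1 − (1 − 0.11)^6
= 1 − 0.4969813 = 0.5030187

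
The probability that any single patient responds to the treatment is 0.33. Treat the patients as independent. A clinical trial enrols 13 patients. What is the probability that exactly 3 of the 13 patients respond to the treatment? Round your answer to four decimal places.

0.1874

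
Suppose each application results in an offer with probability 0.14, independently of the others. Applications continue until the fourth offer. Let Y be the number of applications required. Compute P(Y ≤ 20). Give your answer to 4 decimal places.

0.3041

Finishing within 20 applications ⇔ at least 4 successes in the first 20. With X ~ Binomial(20, 0.14), P(Y ≤ 20) = 1 − P(X ≤ 3).
  k=0: C(20,0)·0.14^0·0.86^20 = 0.048974
  k=1: C(20,1)·0.14^1·0.86^19 = 0.159451
  k=2: C(20,2)·0.14^2·0.86^18 = 0.246594
  k=3: C(20,3)·0.14^3·0.86^17 = 0.240859
1 − 0.695878 = 0.304122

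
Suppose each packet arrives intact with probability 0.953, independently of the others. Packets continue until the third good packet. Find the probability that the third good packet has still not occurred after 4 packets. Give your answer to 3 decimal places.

0.012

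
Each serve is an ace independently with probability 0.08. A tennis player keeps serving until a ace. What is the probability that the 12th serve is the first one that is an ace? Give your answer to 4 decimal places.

Geometric (trials to first success), p = 0.08.
P(Y = 12) = (1−p)^11 · p = 0.39964 · 0.08 = 0.031971

0.0320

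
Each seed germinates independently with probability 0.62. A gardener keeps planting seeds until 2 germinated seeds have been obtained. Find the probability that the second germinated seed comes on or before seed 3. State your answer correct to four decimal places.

Finishing within 3 seeds ⇔ at least 2 successes in the first 3. With X ~ Binomial(3, 0.62), P(Y ≤ 3) = 1 − P(X ≤ 1).
  k=0: C(3,0)·0.62^0·0.38^3 = 0.054872
  k=1: C(3,1)·0.62^1·0.38^2 = 0.268584
1 − 0.323456 = 0.676544

0.6765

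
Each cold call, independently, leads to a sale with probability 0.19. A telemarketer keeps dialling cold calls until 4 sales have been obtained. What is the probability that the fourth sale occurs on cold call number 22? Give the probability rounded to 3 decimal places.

Y = trial on which the fourth success occurs; negative binomial, r=4, p=0.19.
P(Y=22) = C(21,3) · p^4 · (1−p)^18
= 1330 · 0.0013032 · 0.022528 = 0.03905

0.039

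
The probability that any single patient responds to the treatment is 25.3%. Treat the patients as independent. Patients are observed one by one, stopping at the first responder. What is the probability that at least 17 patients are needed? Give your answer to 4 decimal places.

0.0094

Y = number of patients to the first success; geometric, p = 0.253.
P(Y > 16) = P(first 16 all fail) = (1−p)^16 = 0.009400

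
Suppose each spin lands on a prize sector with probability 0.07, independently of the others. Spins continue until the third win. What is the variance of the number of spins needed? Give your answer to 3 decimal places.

569.388

Y = total spins until the third success; negative binomial with r=3, p=0.07.
Var(Y) = r(1−p)/p² = 3·0.93 / 0.07² = 569.38776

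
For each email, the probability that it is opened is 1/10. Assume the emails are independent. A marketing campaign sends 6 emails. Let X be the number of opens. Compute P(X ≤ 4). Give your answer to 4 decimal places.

X ~ Binomial(6, 0.10); P(X ≤ 4) = Σ C(6,k) p^k (1−p)^(6−k) over k:
  k=0: C(6,0)·0.10^0·0.90^6 = 0.531441
  k=1: C(6,1)·0.10^1·0.90^5 = 0.354294
  k=2: C(6,2)·0.10^2·0.90^4 = 0.098415
  k=3: C(6,3)·0.10^3·0.90^3 = 0.014580
  k=4: C(6,4)·0.10^4·0.90^2 = 0.001215
Total = 0.999945

0.9999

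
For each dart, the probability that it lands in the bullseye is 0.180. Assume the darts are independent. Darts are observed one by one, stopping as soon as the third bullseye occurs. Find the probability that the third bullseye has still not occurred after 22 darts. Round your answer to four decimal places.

0.2154

Needing more than 22 darts ⇔ fewer than 3 successes in the first 22. With X ~ Binomial(22, 0.18), P(Y > 22) = P(X ≤ 2).
  k=0: C(22,0)·0.18^0·0.82^22 = 0.012703
  k=1: C(22,1)·0.18^1·0.82^21 = 0.061346
  k=2: C(22,2)·0.18^2·0.82^20 = 0.141395
P(X ≤ 2) = 0.215444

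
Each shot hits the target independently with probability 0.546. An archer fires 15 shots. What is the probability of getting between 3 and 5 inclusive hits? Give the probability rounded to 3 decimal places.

0.080

X ~ Binomial(15, 0.546); P(3 ≤ X ≤ 5) = Σ C(15,k) p^k (1−p)^(15−k) over k:
  k=3: C(15,3)·0.546^3·0.454^12 = 0.00568
  k=4: C(15,4)·0.546^4·0.454^11 = 0.02049
  k=5: C(15,5)·0.546^5·0.454^10 = 0.05421
Total = 0.08038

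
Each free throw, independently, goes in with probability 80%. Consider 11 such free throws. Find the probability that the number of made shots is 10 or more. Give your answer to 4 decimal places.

0.3221

X ~ Binomial(11, 0.80); P(X ≥ 10) = Σ C(11,k) p^k (1−p)^(11−k) over k:
  k=10: C(11,10)·0.80^10·0.20^1 = 0.236223
  k=11: C(11,11)·0.80^11·0.20^0 = 0.085899
Total = 0.322123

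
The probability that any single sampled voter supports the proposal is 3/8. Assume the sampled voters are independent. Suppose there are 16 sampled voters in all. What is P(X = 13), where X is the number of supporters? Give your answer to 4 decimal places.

X ~ Binomial(n=16, p=0.375).
P(X=13) = C(16,13) · p^13 · (1−p)^3
= 560 · 2.9001e-06 · 0.24414 = 0.000396

0.0004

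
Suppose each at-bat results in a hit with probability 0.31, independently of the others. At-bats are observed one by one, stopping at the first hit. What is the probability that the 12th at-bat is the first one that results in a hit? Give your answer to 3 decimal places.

0.005

Geometric (trials to first success), p = 0.31.
P(Y = 12) = (1−p)^11 · p = 0.016879 · 0.31 = 0.00523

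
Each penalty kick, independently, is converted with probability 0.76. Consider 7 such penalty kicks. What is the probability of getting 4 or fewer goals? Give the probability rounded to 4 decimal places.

X ~ Binomial(7, 0.76); P(X ≤ 4) = Σ C(7,k) p^k (1−p)^(7−k) over k:
  k=0: C(7,0)·0.76^0·0.24^7 = 0.000046
  k=1: C(7,1)·0.76^1·0.24^6 = 0.001017
  k=2: C(7,2)·0.76^2·0.24^5 = 0.009658
  k=3: C(7,3)·0.76^3·0.24^4 = 0.050975
  k=4: C(7,4)·0.76^4·0.24^3 = 0.161420
Total = 0.223115

0.2231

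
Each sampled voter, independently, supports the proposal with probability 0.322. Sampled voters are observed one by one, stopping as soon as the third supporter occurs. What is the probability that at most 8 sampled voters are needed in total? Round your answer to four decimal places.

0.5037

Finishing within 8 sampled voters ⇔ at least 3 successes in the first 8. With X ~ Binomial(8, 0.322), P(Y ≤ 8) = 1 − P(X ≤ 2).
  k=0: C(8,0)·0.322^0·0.678^8 = 0.044652
  k=1: C(8,1)·0.322^1·0.678^7 = 0.169650
  k=2: C(8,2)·0.322^2·0.678^6 = 0.281999
1 − 0.496301 = 0.503699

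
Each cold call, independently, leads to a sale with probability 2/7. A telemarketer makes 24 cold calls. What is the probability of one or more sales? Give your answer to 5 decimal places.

0.99969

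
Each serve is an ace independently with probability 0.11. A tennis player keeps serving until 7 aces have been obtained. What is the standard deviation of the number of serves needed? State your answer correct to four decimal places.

Y = total serves until the seventh success; negative binomial with r=7, p=0.11.
SD(Y) = √[r(1−p)/p²] = √(514.876033) = 22.690880

22.6909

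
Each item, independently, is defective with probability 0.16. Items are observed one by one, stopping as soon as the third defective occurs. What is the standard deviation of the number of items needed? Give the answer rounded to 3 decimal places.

Y = total items until the third success; negative binomial with r=3, p=0.16.
SD(Y) = √[r(1−p)/p²] = √(98.43750) = 9.92157

9.922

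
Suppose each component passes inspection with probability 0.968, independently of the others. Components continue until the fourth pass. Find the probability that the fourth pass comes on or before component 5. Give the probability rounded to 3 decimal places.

0.990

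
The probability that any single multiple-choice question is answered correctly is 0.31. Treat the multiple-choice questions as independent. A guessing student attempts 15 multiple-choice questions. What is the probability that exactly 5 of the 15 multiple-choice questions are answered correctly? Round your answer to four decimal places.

X ~ Binomial(n=15, p=0.31).
P(X=5) = C(15,5) · p^5 · (1−p)^10
= 3003 · 0.0028629 · 0.024462 = 0.210307

0.2103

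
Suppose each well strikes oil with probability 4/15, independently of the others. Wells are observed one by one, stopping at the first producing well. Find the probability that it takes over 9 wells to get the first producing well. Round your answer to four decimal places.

Y = number of wells to the first success; geometric, p = 0.266667.
P(Y > 9) = P(first 9 all fail) = (1−p)^9 = 0.061336

0.0613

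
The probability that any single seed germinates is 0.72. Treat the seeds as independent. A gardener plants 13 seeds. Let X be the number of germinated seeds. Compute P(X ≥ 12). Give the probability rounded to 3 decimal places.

X ~ Binomial(13, 0.72); P(X ≥ 12) = Σ C(13,k) p^k (1−p)^(13−k) over k:
  k=12: C(13,12)·0.72^12·0.28^1 = 0.07065
  k=13: C(13,13)·0.72^13·0.28^0 = 0.01397
Total = 0.08462

0.085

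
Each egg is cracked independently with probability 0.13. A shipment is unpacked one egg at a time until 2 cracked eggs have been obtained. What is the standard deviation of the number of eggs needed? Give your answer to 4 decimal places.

10.1469

Y = total eggs until the second success; negative binomial with r=2, p=0.13.
SD(Y) = √[r(1−p)/p²] = √(102.958580) = 10.146851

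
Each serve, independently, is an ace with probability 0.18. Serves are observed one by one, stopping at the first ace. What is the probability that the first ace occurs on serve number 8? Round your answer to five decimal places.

0.04487

Geometric (trials to first success), p = 0.18.
P(Y = 8) = (1−p)^7 · p = 0.24929 · 0.18 = 0.0448714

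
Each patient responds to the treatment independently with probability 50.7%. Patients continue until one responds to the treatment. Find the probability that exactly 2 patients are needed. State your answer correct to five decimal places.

Geometric (trials to first success), p = 0.507.
P(Y = 2) = (1−p)^1 · p = 0.493 · 0.507 = 0.2499510

0.24995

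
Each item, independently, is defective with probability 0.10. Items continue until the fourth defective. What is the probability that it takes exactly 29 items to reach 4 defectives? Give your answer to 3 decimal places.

0.024

Y = trial on which the fourth success occurs; negative binomial, r=4, p=0.10.
P(Y=29) = C(28,3) · p^4 · (1−p)^25
= 3276 · 0.0001 · 0.07179 = 0.02352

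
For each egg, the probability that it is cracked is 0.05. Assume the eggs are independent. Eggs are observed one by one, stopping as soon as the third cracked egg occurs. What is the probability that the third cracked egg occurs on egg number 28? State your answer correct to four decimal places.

0.0122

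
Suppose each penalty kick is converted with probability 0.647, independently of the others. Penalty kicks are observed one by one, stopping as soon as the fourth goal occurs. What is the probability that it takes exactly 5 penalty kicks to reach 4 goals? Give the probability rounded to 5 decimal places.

Y = trial on which the fourth success occurs; negative binomial, r=4, p=0.647.
P(Y=5) = C(4,3) · p^4 · (1−p)^1
= 4 · 0.17523 · 0.353 = 0.2474297

0.24743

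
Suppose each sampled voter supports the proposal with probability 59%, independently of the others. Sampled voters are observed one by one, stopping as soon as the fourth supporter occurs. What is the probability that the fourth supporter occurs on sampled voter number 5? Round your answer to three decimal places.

Y = trial on which the fourth success occurs; negative binomial, r=4, p=0.59.
P(Y=5) = C(4,3) · p^4 · (1−p)^1
= 4 · 0.12117 · 0.41 = 0.19872

0.199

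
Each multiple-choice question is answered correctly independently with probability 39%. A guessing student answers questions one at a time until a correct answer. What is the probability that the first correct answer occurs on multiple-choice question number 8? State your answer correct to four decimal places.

0.0123

Geometric (trials to first success), p = 0.39.
P(Y = 8) = (1−p)^7 · p = 0.031427 · 0.39 = 0.012257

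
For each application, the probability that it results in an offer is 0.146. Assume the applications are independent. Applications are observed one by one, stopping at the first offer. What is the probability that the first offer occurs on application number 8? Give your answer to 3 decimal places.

0.048

Geometric (trials to first success), p = 0.146.
P(Y = 8) = (1−p)^7 · p = 0.33129 · 0.146 = 0.04837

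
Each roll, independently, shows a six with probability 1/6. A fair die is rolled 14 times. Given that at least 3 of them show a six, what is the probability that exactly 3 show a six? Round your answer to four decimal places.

0.5393

X ~ Binomial(14, 0.166667). Want P(X=3 | X≥3) = P(X=3) / P(X≥3).
P(X=3) = C(14,3)·0.166667^3·0.833333^11 = 0.226806
P(X≥3) = 1 − 0.077887 − 0.218082 − 0.283507 = 0.420524
Ratio = 0.226806 / 0.420524 = 0.539341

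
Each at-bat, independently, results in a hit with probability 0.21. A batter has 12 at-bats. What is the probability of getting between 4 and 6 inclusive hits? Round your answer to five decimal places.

X ~ Binomial(12, 0.21); P(4 ≤ X ≤ 6) = Σ C(12,k) p^k (1−p)^(12−k) over k:
  k=4: C(12,4)·0.21^4·0.79^8 = 0.1460492
  k=5: C(12,5)·0.21^5·0.79^7 = 0.0621171
  k=6: C(12,6)·0.21^6·0.79^6 = 0.0192642
Total = 0.2274305

0.22743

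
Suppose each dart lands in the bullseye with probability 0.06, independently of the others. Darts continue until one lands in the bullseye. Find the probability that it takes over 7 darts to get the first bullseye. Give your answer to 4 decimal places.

Y = number of darts to the first success; geometric, p = 0.06.
P(Y > 7) = P(first 7 all fail) = (1−p)^7 = 0.648478

0.6485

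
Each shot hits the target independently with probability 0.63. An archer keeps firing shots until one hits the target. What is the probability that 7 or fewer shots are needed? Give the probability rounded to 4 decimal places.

0.9991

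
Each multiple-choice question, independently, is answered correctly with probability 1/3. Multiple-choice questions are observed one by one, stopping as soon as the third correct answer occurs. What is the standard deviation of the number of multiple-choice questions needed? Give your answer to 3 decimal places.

4.243

Y = total multiple-choice questions until the third success; negative binomial with r=3, p=0.333333.
SD(Y) = √[r(1−p)/p²] = √(18.00000) = 4.24264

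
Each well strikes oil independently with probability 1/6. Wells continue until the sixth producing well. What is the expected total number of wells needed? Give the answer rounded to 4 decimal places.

36.0000

Y = total wells until the sixth success; negative binomial with r=6, p=0.166667.
E[Y] = r / p = 6 / 0.166667 = 36.000000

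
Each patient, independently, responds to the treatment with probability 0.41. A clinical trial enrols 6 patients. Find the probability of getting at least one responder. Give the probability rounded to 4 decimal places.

0.9578

P(at least one) = 1 − P(none) = 1 − (1 − 0.41)^6
= 1 − 0.042181 = 0.957819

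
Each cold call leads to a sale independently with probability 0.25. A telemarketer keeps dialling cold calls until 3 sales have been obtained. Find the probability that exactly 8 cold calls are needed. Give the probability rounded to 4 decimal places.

Y = trial on which the third success occurs; negative binomial, r=3, p=0.25.
P(Y=8) = C(7,2) · p^3 · (1−p)^5
= 21 · 0.015625 · 0.2373 = 0.077866

0.0779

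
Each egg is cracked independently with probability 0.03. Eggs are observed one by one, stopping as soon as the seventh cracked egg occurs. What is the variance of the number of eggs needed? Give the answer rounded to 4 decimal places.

Y = total eggs until the seventh success; negative binomial with r=7, p=0.03.
Var(Y) = r(1−p)/p² = 7·0.97 / 0.03² = 7544.444444

7544.4444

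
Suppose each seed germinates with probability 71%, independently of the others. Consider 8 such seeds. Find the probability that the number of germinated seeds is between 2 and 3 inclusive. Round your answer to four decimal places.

0.0495

X ~ Binomial(8, 0.71); P(2 ≤ X ≤ 3) = Σ C(8,k) p^k (1−p)^(8−k) over k:
  k=2: C(8,2)·0.71^2·0.29^6 = 0.008396
  k=3: C(8,3)·0.71^3·0.29^5 = 0.041111
Total = 0.049506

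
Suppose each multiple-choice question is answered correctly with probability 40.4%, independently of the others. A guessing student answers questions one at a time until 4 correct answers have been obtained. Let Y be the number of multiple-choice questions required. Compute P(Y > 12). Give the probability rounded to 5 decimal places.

0.21692

Needing more than 12 multiple-choice questions ⇔ fewer than 4 successes in the first 12. With X ~ Binomial(12, 0.404), P(Y > 12) = P(X ≤ 3).
  k=0: C(12,0)·0.404^0·0.596^12 = 0.0020089
  k=1: C(12,1)·0.404^1·0.596^11 = 0.0163407
  k=2: C(12,2)·0.404^2·0.596^10 = 0.0609213
  k=3: C(12,3)·0.404^3·0.596^9 = 0.1376522
P(X ≤ 3) = 0.2169231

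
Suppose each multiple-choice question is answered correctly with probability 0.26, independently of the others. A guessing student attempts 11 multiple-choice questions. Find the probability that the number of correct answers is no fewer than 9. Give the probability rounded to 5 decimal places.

0.00018

X ~ Binomial(11, 0.26); P(X ≥ 9) = Σ C(11,k) p^k (1−p)^(11−k) over k:
  k=9: C(11,9)·0.26^9·0.74^2 = 0.0001635
  k=10: C(11,10)·0.26^10·0.74^1 = 0.0000115
  k=11: C(11,11)·0.26^11·0.74^0 = 0.0000004
Total = 0.0001754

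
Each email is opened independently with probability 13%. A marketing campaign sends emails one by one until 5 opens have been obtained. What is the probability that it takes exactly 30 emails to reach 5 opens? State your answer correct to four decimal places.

Y = trial on which the fifth success occurs; negative binomial, r=5, p=0.13.
P(Y=30) = C(29,4) · p^5 · (1−p)^25
= 23751 · 3.7129e-05 · 0.03076 = 0.027126

0.0271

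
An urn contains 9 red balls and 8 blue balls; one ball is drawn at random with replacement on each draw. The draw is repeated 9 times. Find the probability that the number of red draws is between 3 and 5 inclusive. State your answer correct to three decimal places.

0.621

X ~ Binomial(9, 0.529412); P(3 ≤ X ≤ 5) = Σ C(9,k) p^k (1−p)^(9−k) over k:
  k=3: C(9,3)·0.529412^3·0.470588^6 = 0.13537
  k=4: C(9,4)·0.529412^4·0.470588^5 = 0.22843
  k=5: C(9,5)·0.529412^5·0.470588^4 = 0.25698
Total = 0.62078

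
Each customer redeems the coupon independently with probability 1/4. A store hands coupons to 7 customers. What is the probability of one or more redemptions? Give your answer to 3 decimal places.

P(at least one) = 1 − P(none) = 1 − (1 − 0.25)^7
= 1 − 0.13348 = 0.86652

0.867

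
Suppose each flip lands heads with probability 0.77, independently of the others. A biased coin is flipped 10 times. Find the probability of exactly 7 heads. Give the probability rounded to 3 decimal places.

0.234

X ~ Binomial(n=10, p=0.77).
P(X=7) = C(10,7) · p^7 · (1−p)^3
= 120 · 0.16049 · 0.012167 = 0.23431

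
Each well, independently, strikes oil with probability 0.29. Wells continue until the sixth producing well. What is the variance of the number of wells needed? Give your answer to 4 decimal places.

50.6540

Y = total wells until the sixth success; negative binomial with r=6, p=0.29.
Var(Y) = r(1−p)/p² = 6·0.71 / 0.29² = 50.653983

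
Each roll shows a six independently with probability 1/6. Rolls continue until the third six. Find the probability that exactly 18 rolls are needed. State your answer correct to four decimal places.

0.0409

Y = trial on which the third success occurs; negative binomial, r=3, p=0.166667.
P(Y=18) = C(17,2) · p^3 · (1−p)^15
= 136 · 0.0046296 · 0.064905 = 0.040866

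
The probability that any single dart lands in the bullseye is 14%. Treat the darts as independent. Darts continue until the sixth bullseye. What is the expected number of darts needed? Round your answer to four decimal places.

42.8571

Y = total darts until the sixth success; negative binomial with r=6, p=0.14.
E[Y] = r / p = 6 / 0.14 = 42.857143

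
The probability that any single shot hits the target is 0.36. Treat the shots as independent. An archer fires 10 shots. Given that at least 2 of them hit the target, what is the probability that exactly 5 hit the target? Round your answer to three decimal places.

0.177

X ~ Binomial(10, 0.36). Want P(X=5 | X≥2) = P(X=5) / P(X≥2).
P(X=5) = C(10,5)·0.36^5·0.64^5 = 0.16361
P(X≥2) = 1 − 0.01153 − 0.06485 = 0.92362
Ratio = 0.16361 / 0.92362 = 0.17714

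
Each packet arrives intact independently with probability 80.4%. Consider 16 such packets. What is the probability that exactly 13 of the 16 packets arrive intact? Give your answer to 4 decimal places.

X ~ Binomial(n=16, p=0.804).
P(X=13) = C(16,13) · p^13 · (1−p)^3
= 560 · 0.058658 · 0.0075295 = 0.247335

0.2473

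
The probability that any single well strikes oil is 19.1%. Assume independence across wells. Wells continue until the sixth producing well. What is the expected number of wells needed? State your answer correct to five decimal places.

31.41361

Y = total wells until the sixth success; negative binomial with r=6, p=0.191.
E[Y] = r / p = 6 / 0.191 = 31.4136126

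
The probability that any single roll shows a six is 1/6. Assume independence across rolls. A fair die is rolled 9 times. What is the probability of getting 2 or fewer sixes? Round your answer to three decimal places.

0.822

X ~ Binomial(9, 0.166667); P(X ≤ 2) = Σ C(9,k) p^k (1−p)^(9−k) over k:
  k=0: C(9,0)·0.166667^0·0.833333^9 = 0.19381
  k=1: C(9,1)·0.166667^1·0.833333^8 = 0.34885
  k=2: C(9,2)·0.166667^2·0.833333^7 = 0.27908
Total = 0.82174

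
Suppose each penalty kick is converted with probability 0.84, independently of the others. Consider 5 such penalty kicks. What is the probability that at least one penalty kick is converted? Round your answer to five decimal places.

P(at least one) = 1 − P(none) = 1 − (1 − 0.84)^5
= 1 − 0.0001049 = 0.9998951

0.99990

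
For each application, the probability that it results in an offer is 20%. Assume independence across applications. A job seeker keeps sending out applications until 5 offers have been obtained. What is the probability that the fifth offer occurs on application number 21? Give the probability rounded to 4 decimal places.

Y = trial on which the fifth success occurs; negative binomial, r=5, p=0.20.
P(Y=21) = C(20,4) · p^5 · (1−p)^16
= 4845 · 0.00032 · 0.028147 = 0.043640

0.0436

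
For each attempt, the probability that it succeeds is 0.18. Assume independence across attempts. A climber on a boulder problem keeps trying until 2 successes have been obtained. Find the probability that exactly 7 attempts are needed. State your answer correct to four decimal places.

Y = trial on which the second success occurs; negative binomial, r=2, p=0.18.
P(Y=7) = C(6,1) · p^2 · (1−p)^5
= 6 · 0.0324 · 0.37074 = 0.072072

0.0721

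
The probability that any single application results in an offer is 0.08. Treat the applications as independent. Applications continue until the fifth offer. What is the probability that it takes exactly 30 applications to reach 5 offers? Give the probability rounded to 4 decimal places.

Y = trial on which the fifth success occurs; negative binomial, r=5, p=0.08.
P(Y=30) = C(29,4) · p^5 · (1−p)^25
= 23751 · 3.2768e-06 · 0.12436 = 0.009679

0.0097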